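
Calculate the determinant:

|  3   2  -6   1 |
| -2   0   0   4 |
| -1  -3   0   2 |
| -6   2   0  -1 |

468

Expand along column 3 (it has 3 zeros):
  + (-6) · M_13   where M_13 = det([-2 0 4; -1 -3 2; -6 2 -1]) = -78
det = (+1)·(-6)·(-78) = 468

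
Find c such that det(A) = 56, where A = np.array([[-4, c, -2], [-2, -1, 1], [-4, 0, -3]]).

Expanding along the row containing c, det(A) is linear in c: det(A) = (-10)·c + (-4).
Set (-10)·c + (-4) = 56  ⇒  (-10)·c = 60  ⇒  c = -6.

c = -6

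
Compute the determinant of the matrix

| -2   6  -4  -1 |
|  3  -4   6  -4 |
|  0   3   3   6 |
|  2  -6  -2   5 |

Expand along row 3 (it has 1 zero):
  − (3) · M_32   where M_32 = det([-2 -4 -1; 3 6 -4; 2 -2 5]) = 66
  + (3) · M_33   where M_33 = det([-2 6 -1; 3 -4 -4; 2 -6 5]) = -40
  − (6) · M_34   where M_34 = det([-2 6 -4; 3 -4 6; 2 -6 -2]) = 60
det = (-1)·(3)·(66) + (+1)·(3)·(-40) + (-1)·(6)·(60) = -678

The determinant is -678.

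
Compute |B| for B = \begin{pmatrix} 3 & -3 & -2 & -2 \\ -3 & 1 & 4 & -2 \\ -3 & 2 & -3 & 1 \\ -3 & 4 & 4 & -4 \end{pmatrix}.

det(B) = -270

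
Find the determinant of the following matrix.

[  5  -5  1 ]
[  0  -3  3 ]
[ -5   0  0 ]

Expand along row 3:
  + (-5) · |-5 1; -3 3| = (-5)·(-15 − (-3)) = 60

60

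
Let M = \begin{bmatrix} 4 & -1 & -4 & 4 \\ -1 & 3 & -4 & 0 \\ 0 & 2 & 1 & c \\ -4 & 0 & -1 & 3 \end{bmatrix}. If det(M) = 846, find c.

7

Expanding along the row containing c, det(M) is linear in c: det(M) = (75)·c + (321).
Set (75)·c + (321) = 846  ⇒  (75)·c = 525  ⇒  c = 7.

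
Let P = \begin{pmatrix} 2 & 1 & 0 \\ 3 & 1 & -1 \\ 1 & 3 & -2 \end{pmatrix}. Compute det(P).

The determinant is 7.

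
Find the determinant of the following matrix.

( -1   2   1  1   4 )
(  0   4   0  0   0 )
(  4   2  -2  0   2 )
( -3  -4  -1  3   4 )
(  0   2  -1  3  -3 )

The determinant is 736.

Expand along row 2 (it has 4 zeros):
  + (4) · M_22   where M_22 = det([-1 1 1 4; 4 -2 0 2; -3 -1 3 4; 0 -1 3 -3]) = 184
det = (+1)·(4)·(184) = 736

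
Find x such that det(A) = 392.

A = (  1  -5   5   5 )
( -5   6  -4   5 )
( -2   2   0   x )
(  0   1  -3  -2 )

x = -8

Expanding along the row containing x, det(A) is linear in x: det(A) = (-36)·x + (104).
Set (-36)·x + (104) = 392  ⇒  (-36)·x = 288  ⇒  x = -8.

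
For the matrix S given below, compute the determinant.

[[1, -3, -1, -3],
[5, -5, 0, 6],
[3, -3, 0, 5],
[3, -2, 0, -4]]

Expand along column 3 (it has 3 zeros):
  + (-1) · M_13   where M_13 = det([5 -5 6; 3 -3 5; 3 -2 -4]) = -7
det = (+1)·(-1)·(-7) = 7

|S| = 7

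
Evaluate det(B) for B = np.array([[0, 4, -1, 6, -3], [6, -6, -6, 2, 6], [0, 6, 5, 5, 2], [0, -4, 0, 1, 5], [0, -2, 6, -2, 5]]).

The determinant is 4044.

Expand along column 1 (it has 4 zeros):
  − (6) · M_21   where M_21 = det([4 -1 6 -3; 6 5 5 2; -4 0 1 5; -2 6 -2 5]) = -674
det = (-1)·(6)·(-674) = 4044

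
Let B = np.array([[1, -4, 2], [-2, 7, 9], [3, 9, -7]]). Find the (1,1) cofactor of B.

-130

Delete row 1 and column 1; the remaining 2×2 submatrix is [7 9; 9 -7].
Its determinant is 7·(-7) − 9·9 = -130.
The cofactor carries sign (−1)^(1+1) = +1, so C_{1,1} = +(-130) = -130.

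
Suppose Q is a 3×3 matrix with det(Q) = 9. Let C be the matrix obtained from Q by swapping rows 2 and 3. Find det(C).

Swapping two rows multiplies the determinant by −1.
det(C) = (-1)·(9) = -9

det(C) = -9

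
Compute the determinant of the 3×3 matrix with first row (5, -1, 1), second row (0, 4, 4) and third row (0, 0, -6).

The matrix is upper triangular, so the determinant is the product of the diagonal entries:
det = (5) · (4) · (-6) = -120

-120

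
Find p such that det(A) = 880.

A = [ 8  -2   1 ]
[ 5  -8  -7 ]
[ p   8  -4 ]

Expanding along the row containing p, det(A) is linear in p: det(A) = (22)·p + (704).
Set (22)·p + (704) = 880  ⇒  (22)·p = 176  ⇒  p = 8.

p = 8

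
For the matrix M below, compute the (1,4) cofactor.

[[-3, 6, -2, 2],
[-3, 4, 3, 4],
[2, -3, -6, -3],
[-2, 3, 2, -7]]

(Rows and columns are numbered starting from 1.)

Delete row 1 and column 4; the remaining 3×3 submatrix is [-3 4 3; 2 -3 -6; -2 3 2].
Its determinant is -4.
The cofactor carries sign (−1)^(1+4) = −1, so C_{1,4} = −(-4) = 4.

4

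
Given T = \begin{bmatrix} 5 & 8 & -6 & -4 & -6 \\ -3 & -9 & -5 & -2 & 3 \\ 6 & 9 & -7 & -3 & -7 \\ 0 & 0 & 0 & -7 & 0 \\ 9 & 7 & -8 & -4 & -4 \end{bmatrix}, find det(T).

The determinant is 896.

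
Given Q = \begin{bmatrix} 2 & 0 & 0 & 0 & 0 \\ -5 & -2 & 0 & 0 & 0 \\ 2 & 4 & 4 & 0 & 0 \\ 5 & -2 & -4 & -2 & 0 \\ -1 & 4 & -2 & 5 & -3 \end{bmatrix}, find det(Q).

Q is lower triangular, so det(Q) is the product of the diagonal entries:
det = (2) · (-2) · (4) · (-2) · (-3) = -96

det(Q) = -96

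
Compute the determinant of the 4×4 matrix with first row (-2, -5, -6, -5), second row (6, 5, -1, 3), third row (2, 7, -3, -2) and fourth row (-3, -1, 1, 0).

Expand along row 4 (it has 1 zero):
  − (-3) · M_41   where M_41 = det([-5 -6 -5; 5 -1 3; 7 -3 -2]) = -201
  + (-1) · M_42   where M_42 = det([-2 -6 -5; 6 -1 3; 2 -3 -2]) = -50
  − (1) · M_43   where M_43 = det([-2 -5 -5; 6 5 3; 2 7 -2]) = -188
det = (-1)·(-3)·(-201) + (+1)·(-1)·(-50) + (-1)·(1)·(-188) = -365

-365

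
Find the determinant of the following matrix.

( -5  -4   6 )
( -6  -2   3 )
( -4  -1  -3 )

Expand along column 1:
  + (-5) · |-2 3; -1 -3| = (-5)·(6 − (-3)) = -45
  − (-6) · |-4 6; -1 -3| = −(-6)·(12 − (-6)) = 108
  + (-4) · |-4 6; -2 3| = (-4)·(-12 − (-12)) = 0
Sum: (-45) + (108) + (0) = 63

The determinant is 63.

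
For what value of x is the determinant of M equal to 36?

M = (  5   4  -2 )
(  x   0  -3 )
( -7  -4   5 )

Expanding along the row containing x, det(M) is linear in x: det(M) = (-12)·x + (24).
Set (-12)·x + (24) = 36  ⇒  (-12)·x = 12  ⇒  x = -1.

-1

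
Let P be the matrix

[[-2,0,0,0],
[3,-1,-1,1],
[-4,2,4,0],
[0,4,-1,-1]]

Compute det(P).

Expand along row 1 (it has 3 zeros):
  + (-2) · M_11   where M_11 = det([-1 -1 1; 2 4 0; 4 -1 -1]) = -16
det = (+1)·(-2)·(-16) = 32

|P| = 32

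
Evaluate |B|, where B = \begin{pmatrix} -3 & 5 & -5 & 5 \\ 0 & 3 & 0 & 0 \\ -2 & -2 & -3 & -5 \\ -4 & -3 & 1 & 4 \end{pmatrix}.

det(B) = -567

Expand along row 2 (it has 3 zeros):
  + (3) · M_22   where M_22 = det([-3 -5 5; -2 -3 -5; -4 1 4]) = -189
det = (+1)·(3)·(-189) = -567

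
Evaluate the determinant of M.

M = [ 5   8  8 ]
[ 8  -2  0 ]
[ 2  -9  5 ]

-914

Expand along row 2:
  − 8 · |8 8; -9 5| = −8·(40 − (-72)) = -896
  + (-2) · |5 8; 2 5| = (-2)·(25 − 16) = -18
Sum: (-896) + (-18) = -914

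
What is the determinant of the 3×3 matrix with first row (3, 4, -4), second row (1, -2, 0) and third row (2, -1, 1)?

-22

Expand along row 2:
  − 1 · |4 -4; -1 1| = −1·(4 − 4) = 0
  + (-2) · |3 -4; 2 1| = (-2)·(3 − (-8)) = -22
Sum: (0) + (-22) = -22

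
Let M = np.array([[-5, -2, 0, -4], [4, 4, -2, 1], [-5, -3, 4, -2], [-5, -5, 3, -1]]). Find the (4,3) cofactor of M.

Delete row 4 and column 3; the remaining 3×3 submatrix is [-5 -2 -4; 4 4 1; -5 -3 -2].
Its determinant is -13.
The cofactor carries sign (−1)^(4+3) = −1, so C_{4,3} = −(-13) = 13.

13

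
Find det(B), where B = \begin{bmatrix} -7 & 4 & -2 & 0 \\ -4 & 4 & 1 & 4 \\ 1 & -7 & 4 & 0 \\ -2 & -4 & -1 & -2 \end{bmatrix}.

-330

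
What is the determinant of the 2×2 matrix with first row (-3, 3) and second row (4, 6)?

det = (-3)·6 − 3·4 = -18 − 12 = -30

-30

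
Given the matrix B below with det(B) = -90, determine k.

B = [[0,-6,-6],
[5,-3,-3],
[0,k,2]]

5

Expanding along the row containing k, det(B) is linear in k: det(B) = (-30)·k + (60).
Set (-30)·k + (60) = -90  ⇒  (-30)·k = -150  ⇒  k = 5.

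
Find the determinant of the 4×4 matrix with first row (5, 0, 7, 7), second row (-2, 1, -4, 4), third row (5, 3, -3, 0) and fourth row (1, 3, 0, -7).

The determinant is 1223.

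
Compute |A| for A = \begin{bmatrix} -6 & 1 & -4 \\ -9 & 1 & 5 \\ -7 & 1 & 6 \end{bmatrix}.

|A| = 21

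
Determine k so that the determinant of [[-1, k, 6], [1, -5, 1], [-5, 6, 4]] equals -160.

8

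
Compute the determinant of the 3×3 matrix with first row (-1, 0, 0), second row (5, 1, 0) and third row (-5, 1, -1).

The determinant is 1.

The matrix is lower triangular, so the determinant is the product of the diagonal entries:
det = (-1) · (1) · (-1) = 1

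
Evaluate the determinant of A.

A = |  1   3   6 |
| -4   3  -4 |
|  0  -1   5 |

95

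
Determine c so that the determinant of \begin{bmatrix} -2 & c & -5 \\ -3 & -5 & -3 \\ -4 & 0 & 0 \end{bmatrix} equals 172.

c = 6

Expanding along the row containing c, det(A) is linear in c: det(A) = (12)·c + (100).
Set (12)·c + (100) = 172  ⇒  (12)·c = 72  ⇒  c = 6.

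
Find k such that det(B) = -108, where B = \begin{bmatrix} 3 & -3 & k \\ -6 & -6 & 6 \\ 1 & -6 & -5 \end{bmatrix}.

Expanding along the column containing k, det(B) is linear in k: det(B) = (42)·k + (270).
Set (42)·k + (270) = -108  ⇒  (42)·k = -378  ⇒  k = -9.

k = -9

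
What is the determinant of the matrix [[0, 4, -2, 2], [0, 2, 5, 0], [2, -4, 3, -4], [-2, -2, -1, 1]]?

The determinant is -8.

Expand along row 2 (it has 2 zeros):
  + (2) · M_22   where M_22 = det([0 -2 2; 2 3 -4; -2 -1 1]) = -4
  − (5) · M_23   where M_23 = det([0 4 2; 2 -4 -4; -2 -2 1]) = 0
det = (+1)·(2)·(-4) + (-1)·(5)·(0) = -8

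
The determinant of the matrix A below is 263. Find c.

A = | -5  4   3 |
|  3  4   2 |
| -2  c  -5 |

5

Expanding along the row containing c, det(A) is linear in c: det(A) = (19)·c + (168).
Set (19)·c + (168) = 263  ⇒  (19)·c = 95  ⇒  c = 5.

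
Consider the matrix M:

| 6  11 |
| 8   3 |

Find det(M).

det(M) = 6·3 − 11·8 = 18 − 88 = -70

det(M) = -70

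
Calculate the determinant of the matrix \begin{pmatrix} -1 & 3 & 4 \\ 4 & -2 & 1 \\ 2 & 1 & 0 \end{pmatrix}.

Expand along column 3:
  + 4 · |4 -2; 2 1| = 4·(4 − (-4)) = 32
  − 1 · |-1 3; 2 1| = −1·(-1 − 6) = 7
Sum: (32) + (7) = 39

The determinant is 39.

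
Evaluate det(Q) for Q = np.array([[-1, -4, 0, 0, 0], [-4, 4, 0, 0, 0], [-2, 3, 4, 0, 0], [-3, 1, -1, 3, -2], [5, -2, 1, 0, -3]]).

Q is block lower-triangular with a 2×2 block and a 3×3 block on the diagonal, so its determinant equals the product of the determinants of the diagonal blocks.
det of the 2×2 block = -20
det of the 3×3 block = -36
det = (-20)·(-36) = 720

The determinant is 720.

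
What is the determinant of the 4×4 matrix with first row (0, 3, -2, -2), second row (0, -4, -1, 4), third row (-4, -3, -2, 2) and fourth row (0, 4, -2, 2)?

216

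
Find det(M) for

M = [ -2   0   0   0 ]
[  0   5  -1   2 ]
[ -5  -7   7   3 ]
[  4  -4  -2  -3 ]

det(M) = -84

Expand along row 1 (it has 3 zeros):
  + (-2) · M_11   where M_11 = det([5 -1 2; -7 7 3; -4 -2 -3]) = 42
det = (+1)·(-2)·(42) = -84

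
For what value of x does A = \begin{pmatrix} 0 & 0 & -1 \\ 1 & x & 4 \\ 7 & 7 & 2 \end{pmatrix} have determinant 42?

x = 7

Expanding along the row containing x, det(A) is linear in x: det(A) = (7)·x + (-7).
Set (7)·x + (-7) = 42  ⇒  (7)·x = 49  ⇒  x = 7.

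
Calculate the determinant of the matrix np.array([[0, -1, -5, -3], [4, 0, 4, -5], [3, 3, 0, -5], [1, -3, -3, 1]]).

The determinant is -359.

Expand along row 1 (it has 1 zero):
  − (-1) · M_12   where M_12 = det([4 4 -5; 3 0 -5; 1 -3 1]) = -47
  + (-5) · M_13   where M_13 = det([4 0 -5; 3 3 -5; 1 -3 1]) = 12
  − (-3) · M_14   where M_14 = det([4 0 4; 3 3 0; 1 -3 -3]) = -84
det = (-1)·(-1)·(-47) + (+1)·(-5)·(12) + (-1)·(-3)·(-84) = -359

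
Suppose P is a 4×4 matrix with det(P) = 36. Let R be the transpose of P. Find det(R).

det(Pᵀ) = det(P).
det(R) = (1)·(36) = 36

det(R) = 36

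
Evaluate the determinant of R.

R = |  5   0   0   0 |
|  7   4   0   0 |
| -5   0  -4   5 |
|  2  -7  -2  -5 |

600

R is block lower-triangular with a 2×2 block and a 2×2 block on the diagonal, so its determinant equals the product of the determinants of the diagonal blocks.
det of the 2×2 block = 20
det of the 2×2 block = 30
det = (20)·(30) = 600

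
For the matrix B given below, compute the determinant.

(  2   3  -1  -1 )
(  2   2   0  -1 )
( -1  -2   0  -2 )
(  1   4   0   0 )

-14

Expand along column 3 (it has 3 zeros):
  + (-1) · M_13   where M_13 = det([2 2 -1; -1 -2 -2; 1 4 0]) = 14
det = (+1)·(-1)·(14) = -14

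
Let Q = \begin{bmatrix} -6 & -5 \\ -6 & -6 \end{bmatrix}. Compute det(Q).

det(Q) = (-6)·(-6) − (-5)·(-6) = 36 − 30 = 6

The determinant is 6.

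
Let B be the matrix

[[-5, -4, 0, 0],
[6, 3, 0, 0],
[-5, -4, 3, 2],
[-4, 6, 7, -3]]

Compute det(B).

B is block lower-triangular with a 2×2 block and a 2×2 block on the diagonal, so its determinant equals the product of the determinants of the diagonal blocks.
det of the 2×2 block = 9
det of the 2×2 block = -23
det = (9)·(-23) = -207

The determinant is -207.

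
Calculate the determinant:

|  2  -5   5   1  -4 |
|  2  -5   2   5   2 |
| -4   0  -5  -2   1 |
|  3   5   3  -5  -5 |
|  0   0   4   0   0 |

The determinant is 640.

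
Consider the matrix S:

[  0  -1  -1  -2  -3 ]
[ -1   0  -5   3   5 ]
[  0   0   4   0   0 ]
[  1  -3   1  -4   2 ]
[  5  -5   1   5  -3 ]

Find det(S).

Expand along row 3 (it has 4 zeros):
  + (4) · M_33   where M_33 = det([0 -1 -2 -3; -1 0 3 5; 1 -3 -4 2; 5 -5 5 -3]) = 295
det = (+1)·(4)·(295) = 1180

det(S) = 1180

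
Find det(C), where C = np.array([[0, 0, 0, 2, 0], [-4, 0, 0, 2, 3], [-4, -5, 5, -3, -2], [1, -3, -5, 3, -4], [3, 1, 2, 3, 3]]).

Expand along row 1 (it has 4 zeros):
  − (2) · M_14   where M_14 = det([-4 0 0 3; -4 -5 5 -2; 1 -3 -5 -4; 3 1 2 3]) = -665
det = (-1)·(2)·(-665) = 1330

|C| = 1330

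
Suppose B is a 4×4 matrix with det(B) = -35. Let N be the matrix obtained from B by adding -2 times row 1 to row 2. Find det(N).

|N| = -35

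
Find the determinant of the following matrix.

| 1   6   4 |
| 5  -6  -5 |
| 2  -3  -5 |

93

Expand along column 1:
  + 1 · |-6 -5; -3 -5| = 1·(30 − 15) = 15
  − 5 · |6 4; -3 -5| = −5·(-30 − (-12)) = 90
  + 2 · |6 4; -6 -5| = 2·(-30 − (-24)) = -12
Sum: (15) + (90) + (-12) = 93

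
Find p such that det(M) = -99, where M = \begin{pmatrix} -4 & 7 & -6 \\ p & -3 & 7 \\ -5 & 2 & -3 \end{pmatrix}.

Expanding along the row containing p, det(M) is linear in p: det(M) = (9)·p + (-135).
Set (9)·p + (-135) = -99  ⇒  (9)·p = 36  ⇒  p = 4.

4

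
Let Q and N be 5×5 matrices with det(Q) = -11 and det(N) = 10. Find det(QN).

-110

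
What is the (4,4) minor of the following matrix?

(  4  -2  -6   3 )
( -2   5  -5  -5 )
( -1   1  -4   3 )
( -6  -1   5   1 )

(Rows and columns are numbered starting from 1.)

-72

Delete row 4 and column 4; the remaining 3×3 submatrix is [4 -2 -6; -2 5 -5; -1 1 -4].
Its determinant is -72.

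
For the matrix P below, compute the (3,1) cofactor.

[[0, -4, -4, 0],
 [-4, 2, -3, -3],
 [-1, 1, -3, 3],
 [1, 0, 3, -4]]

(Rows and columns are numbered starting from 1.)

Delete row 3 and column 1; the remaining 3×3 submatrix is [-4 -4 0; 2 -3 -3; 0 3 -4].
Its determinant is -116.
The cofactor carries sign (−1)^(3+1) = +1, so C_{3,1} = +(-116) = -116.

-116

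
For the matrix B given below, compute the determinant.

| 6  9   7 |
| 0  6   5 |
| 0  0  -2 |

B is upper triangular, so det(B) is the product of the diagonal entries:
det = (6) · (6) · (-2) = -72

|B| = -72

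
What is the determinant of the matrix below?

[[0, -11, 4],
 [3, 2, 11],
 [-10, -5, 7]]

The determinant is 1461.

Expand along column 1:
  − 3 · |-11 4; -5 7| = −3·(-77 − (-20)) = 171
  + (-10) · |-11 4; 2 11| = (-10)·(-121 − 8) = 1290
Sum: (171) + (1290) = 1461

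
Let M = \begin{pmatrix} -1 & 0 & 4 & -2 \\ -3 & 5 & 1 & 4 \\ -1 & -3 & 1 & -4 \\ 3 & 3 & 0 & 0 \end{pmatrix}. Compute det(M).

|M| = -204

Expand along row 4 (it has 2 zeros):
  − (3) · M_41   where M_41 = det([0 4 -2; 5 1 4; -3 1 -4]) = 16
  + (3) · M_42   where M_42 = det([-1 4 -2; -3 1 4; -1 1 -4]) = -52
det = (-1)·(3)·(16) + (+1)·(3)·(-52) = -204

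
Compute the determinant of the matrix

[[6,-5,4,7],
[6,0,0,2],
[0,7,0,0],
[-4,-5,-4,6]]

2072

Expand along row 3 (it has 3 zeros):
  − (7) · M_32   where M_32 = det([6 4 7; 6 0 2; -4 -4 6]) = -296
det = (-1)·(7)·(-296) = 2072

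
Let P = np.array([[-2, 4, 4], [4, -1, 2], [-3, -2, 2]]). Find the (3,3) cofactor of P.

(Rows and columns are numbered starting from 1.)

-14

Delete row 3 and column 3; the remaining 2×2 submatrix is [-2 4; 4 -1].
Its determinant is (-2)·(-1) − 4·4 = -14.
The cofactor carries sign (−1)^(3+3) = +1, so C_{3,3} = +(-14) = -14.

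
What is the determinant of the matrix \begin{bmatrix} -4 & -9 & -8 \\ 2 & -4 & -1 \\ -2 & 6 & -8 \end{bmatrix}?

Expand along column 1:
  + (-4) · |-4 -1; 6 -8| = (-4)·(32 − (-6)) = -152
  − 2 · |-9 -8; 6 -8| = −2·(72 − (-48)) = -240
  + (-2) · |-9 -8; -4 -1| = (-2)·(9 − 32) = 46
Sum: (-152) + (-240) + (46) = -346

-346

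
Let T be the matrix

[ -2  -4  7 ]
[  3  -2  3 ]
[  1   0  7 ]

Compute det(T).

det(T) = 114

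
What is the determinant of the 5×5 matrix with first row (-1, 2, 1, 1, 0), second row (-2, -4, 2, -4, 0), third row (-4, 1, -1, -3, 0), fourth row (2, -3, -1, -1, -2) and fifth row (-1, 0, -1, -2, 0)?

The determinant is 64.

Expand along column 5 (it has 4 zeros):
  − (-2) · M_45   where M_45 = det([-1 2 1 1; -2 -4 2 -4; -4 1 -1 -3; -1 0 -1 -2]) = 32
det = (-1)·(-2)·(32) = 64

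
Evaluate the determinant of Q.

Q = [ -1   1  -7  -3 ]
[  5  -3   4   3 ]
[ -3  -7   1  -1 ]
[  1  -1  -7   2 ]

The determinant is 1190.

Expand along row 1:
  + (-1) · M_11   where M_11 = det([-3 4 3; -7 1 -1; -1 -7 2]) = 225
  − (1) · M_12   where M_12 = det([5 4 3; -3 1 -1; 1 -7 2]) = 55
  + (-7) · M_13   where M_13 = det([5 -3 3; -3 -7 -1; 1 -1 2]) = -60
  − (-3) · M_14   where M_14 = det([5 -3 4; -3 -7 1; 1 -1 -7]) = 350
det = (+1)·(-1)·(225) + (-1)·(1)·(55) + (+1)·(-7)·(-60) + (-1)·(-3)·(350) = 1190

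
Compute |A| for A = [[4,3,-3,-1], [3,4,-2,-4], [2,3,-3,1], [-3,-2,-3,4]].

|A| = 114

Expand along row 1:
  + (4) · M_11   where M_11 = det([4 -2 -4; 3 -3 1; -2 -3 4]) = 52
  − (3) · M_12   where M_12 = det([3 -2 -4; 2 -3 1; -3 -3 4]) = 55
  + (-3) · M_13   where M_13 = det([3 4 -4; 2 3 1; -3 -2 4]) = -22
  − (-1) · M_14   where M_14 = det([3 4 -2; 2 3 -3; -3 -2 -3]) = 5
det = (+1)·(4)·(52) + (-1)·(3)·(55) + (+1)·(-3)·(-22) + (-1)·(-1)·(5) = 114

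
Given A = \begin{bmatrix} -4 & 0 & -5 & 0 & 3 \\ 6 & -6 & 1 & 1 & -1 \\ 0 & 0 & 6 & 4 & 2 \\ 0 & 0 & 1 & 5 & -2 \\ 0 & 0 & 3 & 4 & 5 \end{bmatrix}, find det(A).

A is block upper-triangular with a 2×2 block and a 3×3 block on the diagonal, so its determinant equals the product of the determinants of the diagonal blocks.
det of the 2×2 block = 24
det of the 3×3 block = 132
det = (24)·(132) = 3168

det(A) = 3168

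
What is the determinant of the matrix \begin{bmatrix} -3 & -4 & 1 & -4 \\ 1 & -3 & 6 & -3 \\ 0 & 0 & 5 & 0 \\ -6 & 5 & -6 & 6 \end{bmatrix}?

65

Expand along row 3 (it has 3 zeros):
  + (5) · M_33   where M_33 = det([-3 -4 -4; 1 -3 -3; -6 5 6]) = 13
det = (+1)·(5)·(13) = 65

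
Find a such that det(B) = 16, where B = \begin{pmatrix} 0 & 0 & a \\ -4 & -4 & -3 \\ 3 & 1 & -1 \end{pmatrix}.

Expanding along the row containing a, det(B) is linear in a: det(B) = (8)·a + (0).
Set (8)·a + (0) = 16  ⇒  (8)·a = 16  ⇒  a = 2.

2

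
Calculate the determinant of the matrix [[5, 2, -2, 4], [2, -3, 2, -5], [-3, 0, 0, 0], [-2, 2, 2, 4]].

Expand along row 3 (it has 3 zeros):
  + (-3) · M_31   where M_31 = det([2 -2 4; -3 2 -5; 2 2 4]) = -8
det = (+1)·(-3)·(-8) = 24

24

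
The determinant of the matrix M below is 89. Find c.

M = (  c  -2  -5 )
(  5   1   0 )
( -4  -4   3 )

Expanding along the row containing c, det(M) is linear in c: det(M) = (3)·c + (110).
Set (3)·c + (110) = 89  ⇒  (3)·c = -21  ⇒  c = -7.

c = -7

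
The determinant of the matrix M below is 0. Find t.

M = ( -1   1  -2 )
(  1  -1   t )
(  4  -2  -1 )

Expanding along the column containing t, det(M) is linear in t: det(M) = (2)·t + (-4).
Set (2)·t + (-4) = 0  ⇒  (2)·t = 4  ⇒  t = 2.

t = 2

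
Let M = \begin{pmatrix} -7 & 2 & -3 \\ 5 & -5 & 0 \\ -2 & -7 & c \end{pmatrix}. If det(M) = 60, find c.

c = -3

Expanding along the row containing c, det(M) is linear in c: det(M) = (25)·c + (135).
Set (25)·c + (135) = 60  ⇒  (25)·c = -75  ⇒  c = -3.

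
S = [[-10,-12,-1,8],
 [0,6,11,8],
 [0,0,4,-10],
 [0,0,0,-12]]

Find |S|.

2880

S is upper triangular, so det(S) is the product of the diagonal entries:
det = (-10) · (6) · (4) · (-12) = 2880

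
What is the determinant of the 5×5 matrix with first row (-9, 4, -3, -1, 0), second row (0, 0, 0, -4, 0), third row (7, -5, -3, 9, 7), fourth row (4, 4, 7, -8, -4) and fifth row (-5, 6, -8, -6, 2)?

The determinant is -8544.

Expand along row 2 (it has 4 zeros):
  + (-4) · M_24   where M_24 = det([-9 4 -3 0; 7 -5 -3 7; 4 4 7 -4; -5 6 -8 2]) = 2136
det = (+1)·(-4)·(2136) = -8544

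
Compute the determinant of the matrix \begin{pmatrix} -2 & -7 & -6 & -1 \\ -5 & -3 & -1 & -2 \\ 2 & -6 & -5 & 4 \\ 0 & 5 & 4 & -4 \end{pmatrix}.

105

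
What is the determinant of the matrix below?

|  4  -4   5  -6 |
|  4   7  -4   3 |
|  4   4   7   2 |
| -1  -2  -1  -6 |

Expand along row 1:
  + (4) · M_11   where M_11 = det([7 -4 3; 4 7 2; -2 -1 -6]) = -330
  − (-4) · M_12   where M_12 = det([4 -4 3; 4 7 2; -1 -1 -6]) = -239
  + (5) · M_13   where M_13 = det([4 7 3; 4 4 2; -1 -2 -6]) = 62
  − (-6) · M_14   where M_14 = det([4 7 -4; 4 4 7; -1 -2 -1]) = 35
det = (+1)·(4)·(-330) + (-1)·(-4)·(-239) + (+1)·(5)·(62) + (-1)·(-6)·(35) = -1756

-1756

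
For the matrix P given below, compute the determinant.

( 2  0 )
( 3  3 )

6

det(P) = 2·3 − 0·3 = 6 − 0 = 6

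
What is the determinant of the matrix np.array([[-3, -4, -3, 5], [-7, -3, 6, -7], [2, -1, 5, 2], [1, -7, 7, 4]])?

Expand along row 1:
  + (-3) · M_11   where M_11 = det([-3 6 -7; -1 5 2; -7 7 4]) = -274
  − (-4) · M_12   where M_12 = det([-7 6 -7; 2 5 2; 1 7 4]) = -141
  + (-3) · M_13   where M_13 = det([-7 -3 -7; 2 -1 2; 1 -7 4]) = 39
  − (5) · M_14   where M_14 = det([-7 -3 6; 2 -1 5; 1 -7 7]) = -247
det = (+1)·(-3)·(-274) + (-1)·(-4)·(-141) + (+1)·(-3)·(39) + (-1)·(5)·(-247) = 1376

The determinant is 1376.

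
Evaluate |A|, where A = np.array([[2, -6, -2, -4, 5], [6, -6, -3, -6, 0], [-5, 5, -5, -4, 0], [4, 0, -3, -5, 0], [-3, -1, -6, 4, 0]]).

det(A) = 9180

Expand along column 5 (it has 4 zeros):
  + (5) · M_15   where M_15 = det([6 -6 -3 -6; -5 5 -5 -4; 4 0 -3 -5; -3 -1 -6 4]) = 1836
det = (+1)·(5)·(1836) = 9180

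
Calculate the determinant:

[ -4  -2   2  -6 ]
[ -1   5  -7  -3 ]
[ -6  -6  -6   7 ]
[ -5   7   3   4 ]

8552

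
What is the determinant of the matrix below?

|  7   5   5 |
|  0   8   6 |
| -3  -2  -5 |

Expand along column 1:
  + 7 · |8 6; -2 -5| = 7·(-40 − (-12)) = -196
  + (-3) · |5 5; 8 6| = (-3)·(30 − 40) = 30
Sum: (-196) + (30) = -166

-166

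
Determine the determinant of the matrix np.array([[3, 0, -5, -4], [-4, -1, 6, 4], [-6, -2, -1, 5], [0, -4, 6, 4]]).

Expand along row 1 (it has 1 zero):
  + (3) · M_11   where M_11 = det([-1 6 4; -2 -1 5; -4 6 4]) = -102
  + (-5) · M_13   where M_13 = det([-4 -1 4; -6 -2 5; 0 -4 4]) = 24
  − (-4) · M_14   where M_14 = det([-4 -1 6; -6 -2 -1; 0 -4 6]) = 172
det = (+1)·(3)·(-102) + (+1)·(-5)·(24) + (-1)·(-4)·(172) = 262

262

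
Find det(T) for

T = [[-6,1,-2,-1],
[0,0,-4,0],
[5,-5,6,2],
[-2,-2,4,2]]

Expand along row 2 (it has 3 zeros):
  − (-4) · M_23   where M_23 = det([-6 1 -1; 5 -5 2; -2 -2 2]) = 42
det = (-1)·(-4)·(42) = 168

168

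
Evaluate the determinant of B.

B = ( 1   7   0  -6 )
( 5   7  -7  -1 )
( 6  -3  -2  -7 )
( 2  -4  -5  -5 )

det(B) = 3262

Expand along row 1 (it has 1 zero):
  + (1) · M_11   where M_11 = det([7 -7 -1; -3 -2 -7; -4 -5 -5]) = -273
  − (7) · M_12   where M_12 = det([5 -7 -1; 6 -2 -7; 2 -5 -5]) = -211
  − (-6) · M_14   where M_14 = det([5 7 -7; 6 -3 -2; 2 -4 -5]) = 343
det = (+1)·(1)·(-273) + (-1)·(7)·(-211) + (-1)·(-6)·(343) = 3262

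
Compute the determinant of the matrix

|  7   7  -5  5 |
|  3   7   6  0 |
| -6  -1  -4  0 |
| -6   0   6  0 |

Expand along column 4 (it has 3 zeros):
  − (5) · M_14   where M_14 = det([3 7 6; -6 -1 -4; -6 0 6]) = 366
det = (-1)·(5)·(366) = -1830

-1830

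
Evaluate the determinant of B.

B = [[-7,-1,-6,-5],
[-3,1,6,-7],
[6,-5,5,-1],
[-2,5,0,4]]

det(B) = -630

Expand along row 4 (it has 1 zero):
  − (-2) · M_41   where M_41 = det([-1 -6 -5; 1 6 -7; -5 5 -1]) = -420
  + (5) · M_42   where M_42 = det([-7 -6 -5; -3 6 -7; 6 5 -1]) = 322
  + (4) · M_44   where M_44 = det([-7 -1 -6; -3 1 6; 6 -5 5]) = -350
det = (-1)·(-2)·(-420) + (+1)·(5)·(322) + (+1)·(4)·(-350) = -630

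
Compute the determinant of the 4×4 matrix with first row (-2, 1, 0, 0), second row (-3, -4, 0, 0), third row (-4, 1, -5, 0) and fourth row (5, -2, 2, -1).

55

The matrix is block lower-triangular with a 2×2 block and a 2×2 block on the diagonal, so its determinant equals the product of the determinants of the diagonal blocks.
det of the 2×2 block = 11
det of the 2×2 block = 5
det = (11)·(5) = 55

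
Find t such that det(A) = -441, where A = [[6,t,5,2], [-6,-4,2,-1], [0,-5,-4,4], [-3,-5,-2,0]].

Expanding along the row containing t, det(A) is linear in t: det(A) = (60)·t + (-621).
Set (60)·t + (-621) = -441  ⇒  (60)·t = 180  ⇒  t = 3.

3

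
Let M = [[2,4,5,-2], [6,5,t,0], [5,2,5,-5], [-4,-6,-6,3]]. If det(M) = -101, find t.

2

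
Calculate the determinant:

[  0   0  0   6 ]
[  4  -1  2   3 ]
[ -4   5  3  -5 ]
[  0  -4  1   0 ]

The determinant is -576.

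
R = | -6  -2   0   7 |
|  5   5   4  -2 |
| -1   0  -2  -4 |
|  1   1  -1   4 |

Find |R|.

Expand along row 1 (it has 1 zero):
  + (-6) · M_11   where M_11 = det([5 4 -2; 0 -2 -4; 1 -1 4]) = -80
  − (-2) · M_12   where M_12 = det([5 4 -2; -1 -2 -4; 1 -1 4]) = -66
  − (7) · M_14   where M_14 = det([5 5 4; -1 0 -2; 1 1 -1]) = -9
det = (+1)·(-6)·(-80) + (-1)·(-2)·(-66) + (-1)·(7)·(-9) = 411

411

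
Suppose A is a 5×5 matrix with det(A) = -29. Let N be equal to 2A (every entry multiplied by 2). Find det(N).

For a 5×5 matrix, det(2A) = 2^5·det(A) = 32·det(A).
det(N) = (32)·(-29) = -928

-928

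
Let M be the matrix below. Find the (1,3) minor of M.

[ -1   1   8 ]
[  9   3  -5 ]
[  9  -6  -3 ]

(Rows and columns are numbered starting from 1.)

The minor is -81.

Delete row 1 and column 3; the remaining 2×2 submatrix is [9 3; 9 -6].
Its determinant is 9·(-6) − 3·9 = -81.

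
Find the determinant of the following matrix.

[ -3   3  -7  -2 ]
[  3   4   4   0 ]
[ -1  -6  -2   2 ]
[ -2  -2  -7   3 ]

Expand along row 2 (it has 1 zero):
  − (3) · M_21   where M_21 = det([3 -7 -2; -6 -2 2; -2 -7 3]) = -150
  + (4) · M_22   where M_22 = det([-3 -7 -2; -1 -2 2; -2 -7 3]) = -23
  − (4) · M_23   where M_23 = det([-3 3 -2; -1 -6 2; -2 -2 3]) = 59
det = (-1)·(3)·(-150) + (+1)·(4)·(-23) + (-1)·(4)·(59) = 122

122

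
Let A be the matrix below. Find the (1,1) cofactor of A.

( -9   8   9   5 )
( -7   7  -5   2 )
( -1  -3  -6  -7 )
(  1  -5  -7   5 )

The cofactor is -821.

Delete row 1 and column 1; the remaining 3×3 submatrix is [7 -5 2; -3 -6 -7; -5 -7 5].
Its determinant is -821.
The cofactor carries sign (−1)^(1+1) = +1, so C_{1,1} = +(-821) = -821.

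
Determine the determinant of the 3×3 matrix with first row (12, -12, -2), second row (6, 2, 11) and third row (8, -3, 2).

-400

Expand along row 1:
  + 12 · |2 11; -3 2| = 12·(4 − (-33)) = 444
  − (-12) · |6 11; 8 2| = −(-12)·(12 − 88) = -912
  + (-2) · |6 2; 8 -3| = (-2)·(-18 − 16) = 68
Sum: (444) + (-912) + (68) = -400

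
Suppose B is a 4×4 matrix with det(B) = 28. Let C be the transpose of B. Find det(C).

The determinant is 28.

det(Bᵀ) = det(B).
det(C) = (1)·(28) = 28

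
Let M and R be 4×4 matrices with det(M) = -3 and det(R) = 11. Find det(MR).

det(MR) = det(M)·det(R) = (-3)·(11) = -33

-33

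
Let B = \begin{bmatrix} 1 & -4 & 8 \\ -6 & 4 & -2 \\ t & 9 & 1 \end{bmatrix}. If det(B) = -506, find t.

t = 3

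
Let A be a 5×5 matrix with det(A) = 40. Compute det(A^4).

2560000

det(A^4) = (det A)^4 = (40)^4 = 2560000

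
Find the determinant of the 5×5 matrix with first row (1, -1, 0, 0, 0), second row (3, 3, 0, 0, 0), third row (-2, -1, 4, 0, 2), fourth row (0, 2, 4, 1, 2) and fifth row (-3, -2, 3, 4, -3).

-108

The matrix is block lower-triangular with a 2×2 block and a 3×3 block on the diagonal, so its determinant equals the product of the determinants of the diagonal blocks.
det of the 2×2 block = 6
det of the 3×3 block = -18
det = (6)·(-18) = -108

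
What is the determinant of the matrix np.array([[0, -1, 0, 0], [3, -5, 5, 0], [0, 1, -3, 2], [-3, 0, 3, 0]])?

-48

Expand along row 1 (it has 3 zeros):
  − (-1) · M_12   where M_12 = det([3 5 0; 0 -3 2; -3 3 0]) = -48
det = (-1)·(-1)·(-48) = -48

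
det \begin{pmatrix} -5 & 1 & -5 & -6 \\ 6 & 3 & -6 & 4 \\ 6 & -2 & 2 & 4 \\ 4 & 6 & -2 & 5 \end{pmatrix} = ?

Expand along row 1:
  + (-5) · M_11   where M_11 = det([3 -6 4; -2 2 4; 6 -2 5]) = -182
  − (1) · M_12   where M_12 = det([6 -6 4; 6 2 4; 4 -2 5]) = 112
  + (-5) · M_13   where M_13 = det([6 3 4; 6 -2 4; 4 6 5]) = -70
  − (-6) · M_14   where M_14 = det([6 3 -6; 6 -2 2; 4 6 -2]) = -252
det = (+1)·(-5)·(-182) + (-1)·(1)·(112) + (+1)·(-5)·(-70) + (-1)·(-6)·(-252) = -364

The determinant is -364.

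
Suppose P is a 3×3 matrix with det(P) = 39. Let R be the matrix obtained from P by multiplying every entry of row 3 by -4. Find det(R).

-156

Scaling one row by -4 multiplies the determinant by -4.
det(R) = (-4)·(39) = -156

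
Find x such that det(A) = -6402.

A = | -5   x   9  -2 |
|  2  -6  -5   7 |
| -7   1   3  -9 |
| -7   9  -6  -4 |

x = 6

Expanding along the column containing x, det(A) is linear in x: det(A) = (-134)·x + (-5598).
Set (-134)·x + (-5598) = -6402  ⇒  (-134)·x = -804  ⇒  x = 6.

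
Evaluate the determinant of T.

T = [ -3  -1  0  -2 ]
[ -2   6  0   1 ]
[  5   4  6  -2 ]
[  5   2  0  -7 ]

det(T) = 1254

Expand along column 3 (it has 3 zeros):
  + (6) · M_33   where M_33 = det([-3 -1 -2; -2 6 1; 5 2 -7]) = 209
det = (+1)·(6)·(209) = 1254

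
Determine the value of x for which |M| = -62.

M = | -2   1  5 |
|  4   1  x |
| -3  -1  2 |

Expanding along the row containing x, det(M) is linear in x: det(M) = (-5)·x + (-17).
Set (-5)·x + (-17) = -62  ⇒  (-5)·x = -45  ⇒  x = 9.

9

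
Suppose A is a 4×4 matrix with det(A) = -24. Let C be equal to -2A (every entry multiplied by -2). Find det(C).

For a 4×4 matrix, det(-2A) = (-2)^4·det(A) = 16·det(A).
det(C) = (16)·(-24) = -384

-384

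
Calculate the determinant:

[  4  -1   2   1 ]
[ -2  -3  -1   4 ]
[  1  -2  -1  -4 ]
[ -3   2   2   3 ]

Expand along row 1:
  + (4) · M_11   where M_11 = det([-3 -1 4; -2 -1 -4; 2 2 3]) = -21
  − (-1) · M_12   where M_12 = det([-2 -1 4; 1 -1 -4; -3 2 3]) = -23
  + (2) · M_13   where M_13 = det([-2 -3 4; 1 -2 -4; -3 2 3]) = -47
  − (1) · M_14   where M_14 = det([-2 -3 -1; 1 -2 -1; -3 2 2]) = 5
det = (+1)·(4)·(-21) + (-1)·(-1)·(-23) + (+1)·(2)·(-47) + (-1)·(1)·(5) = -206

The determinant is -206.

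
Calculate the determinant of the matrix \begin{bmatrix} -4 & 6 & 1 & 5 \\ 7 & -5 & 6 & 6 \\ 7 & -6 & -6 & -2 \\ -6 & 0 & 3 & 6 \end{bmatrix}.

3615

Expand along row 4 (it has 1 zero):
  − (-6) · M_41   where M_41 = det([6 1 5; -5 6 6; -6 -6 -2]) = 428
  − (3) · M_43   where M_43 = det([-4 6 5; 7 -5 6; 7 -6 -2]) = 117
  + (6) · M_44   where M_44 = det([-4 6 1; 7 -5 6; 7 -6 -6]) = 233
det = (-1)·(-6)·(428) + (-1)·(3)·(117) + (+1)·(6)·(233) = 3615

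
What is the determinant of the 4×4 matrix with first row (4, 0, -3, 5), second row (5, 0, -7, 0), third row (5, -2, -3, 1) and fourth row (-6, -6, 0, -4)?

Expand along row 2 (it has 2 zeros):
  − (5) · M_21   where M_21 = det([0 -3 5; -2 -3 1; -6 0 -4]) = -48
  − (-7) · M_23   where M_23 = det([4 0 5; 5 -2 1; -6 -6 -4]) = -154
det = (-1)·(5)·(-48) + (-1)·(-7)·(-154) = -838

The determinant is -838.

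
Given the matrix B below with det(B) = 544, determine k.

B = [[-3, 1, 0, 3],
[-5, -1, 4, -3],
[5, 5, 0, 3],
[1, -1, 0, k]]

k = 5

Expanding along the row containing k, det(B) is linear in k: det(B) = (80)·k + (144).
Set (80)·k + (144) = 544  ⇒  (80)·k = 400  ⇒  k = 5.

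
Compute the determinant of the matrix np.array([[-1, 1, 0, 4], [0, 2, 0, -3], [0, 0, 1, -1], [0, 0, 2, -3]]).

The matrix is block upper-triangular with a 2×2 block and a 2×2 block on the diagonal, so its determinant equals the product of the determinants of the diagonal blocks.
det of the 2×2 block = -2
det of the 2×2 block = -1
det = (-2)·(-1) = 2

The determinant is 2.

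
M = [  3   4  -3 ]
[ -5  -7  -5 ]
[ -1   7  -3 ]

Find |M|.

Expand along row 1:
  + 3 · |-7 -5; 7 -3| = 3·(21 − (-35)) = 168
  − 4 · |-5 -5; -1 -3| = −4·(15 − 5) = -40
  + (-3) · |-5 -7; -1 7| = (-3)·(-35 − 7) = 126
Sum: (168) + (-40) + (126) = 254

det(M) = 254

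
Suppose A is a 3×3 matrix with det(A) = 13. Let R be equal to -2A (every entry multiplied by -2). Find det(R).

For a 3×3 matrix, det(-2A) = (-2)^3·det(A) = -8·det(A).
det(R) = (-8)·(13) = -104

-104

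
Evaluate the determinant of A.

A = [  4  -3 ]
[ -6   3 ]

det(A) = 4·3 − (-3)·(-6) = 12 − 18 = -6

The determinant is -6.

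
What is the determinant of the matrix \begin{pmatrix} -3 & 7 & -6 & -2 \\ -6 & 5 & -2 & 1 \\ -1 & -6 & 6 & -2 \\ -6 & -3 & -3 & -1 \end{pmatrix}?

Expand along row 1:
  + (-3) · M_11   where M_11 = det([5 -2 1; -6 6 -2; -3 -3 -1]) = -24
  − (7) · M_12   where M_12 = det([-6 -2 1; -1 6 -2; -6 -3 -1]) = 89
  + (-6) · M_13   where M_13 = det([-6 5 1; -1 -6 -2; -6 -3 -1]) = 22
  − (-2) · M_14   where M_14 = det([-6 5 -2; -1 -6 6; -6 -3 -3]) = -345
det = (+1)·(-3)·(-24) + (-1)·(7)·(89) + (+1)·(-6)·(22) + (-1)·(-2)·(-345) = -1373

-1373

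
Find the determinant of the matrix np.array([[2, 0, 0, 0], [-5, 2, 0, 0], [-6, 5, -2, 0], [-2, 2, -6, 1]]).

-8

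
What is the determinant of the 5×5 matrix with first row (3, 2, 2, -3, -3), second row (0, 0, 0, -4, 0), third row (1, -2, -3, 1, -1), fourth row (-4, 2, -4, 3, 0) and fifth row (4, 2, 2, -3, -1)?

-712

Expand along row 2 (it has 4 zeros):
  + (-4) · M_24   where M_24 = det([3 2 2 -3; 1 -2 -3 -1; -4 2 -4 0; 4 2 2 -1]) = 178
det = (+1)·(-4)·(178) = -712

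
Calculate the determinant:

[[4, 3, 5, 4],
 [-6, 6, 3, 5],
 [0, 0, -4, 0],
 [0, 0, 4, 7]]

-1176

The matrix is block upper-triangular with a 2×2 block and a 2×2 block on the diagonal, so its determinant equals the product of the determinants of the diagonal blocks.
det of the 2×2 block = 42
det of the 2×2 block = -28
det = (42)·(-28) = -1176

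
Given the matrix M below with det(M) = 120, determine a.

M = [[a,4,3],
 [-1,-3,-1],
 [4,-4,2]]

-8

Expanding along the column containing a, det(M) is linear in a: det(M) = (-10)·a + (40).
Set (-10)·a + (40) = 120  ⇒  (-10)·a = 80  ⇒  a = -8.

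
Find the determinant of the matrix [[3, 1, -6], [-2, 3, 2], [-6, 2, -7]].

Expand along row 1:
  + 3 · |3 2; 2 -7| = 3·(-21 − 4) = -75
  − 1 · |-2 2; -6 -7| = −1·(14 − (-12)) = -26
  + (-6) · |-2 3; -6 2| = (-6)·(-4 − (-18)) = -84
Sum: (-75) + (-26) + (-84) = -185

-185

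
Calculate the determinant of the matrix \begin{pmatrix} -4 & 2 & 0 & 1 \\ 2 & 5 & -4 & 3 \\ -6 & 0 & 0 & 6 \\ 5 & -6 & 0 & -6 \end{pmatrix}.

Expand along column 3 (it has 3 zeros):
  − (-4) · M_23   where M_23 = det([-4 2 1; -6 0 6; 5 -6 -6]) = -120
det = (-1)·(-4)·(-120) = -480

The determinant is -480.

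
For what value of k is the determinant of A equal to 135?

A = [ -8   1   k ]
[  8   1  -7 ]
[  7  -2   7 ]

-8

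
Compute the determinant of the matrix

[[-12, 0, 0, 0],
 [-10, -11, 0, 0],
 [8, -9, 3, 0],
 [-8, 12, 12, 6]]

2376

The matrix is lower triangular, so the determinant is the product of the diagonal entries:
det = (-12) · (-11) · (3) · (6) = 2376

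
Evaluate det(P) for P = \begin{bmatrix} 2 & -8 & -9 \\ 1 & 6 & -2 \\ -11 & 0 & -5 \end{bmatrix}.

-870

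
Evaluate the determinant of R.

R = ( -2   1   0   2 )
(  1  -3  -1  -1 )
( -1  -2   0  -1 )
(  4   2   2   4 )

det(R) = 44

Expand along column 3 (it has 2 zeros):
  − (-1) · M_23   where M_23 = det([-2 1 2; -1 -2 -1; 4 2 4]) = 24
  − (2) · M_43   where M_43 = det([-2 1 2; 1 -3 -1; -1 -2 -1]) = -10
det = (-1)·(-1)·(24) + (-1)·(2)·(-10) = 44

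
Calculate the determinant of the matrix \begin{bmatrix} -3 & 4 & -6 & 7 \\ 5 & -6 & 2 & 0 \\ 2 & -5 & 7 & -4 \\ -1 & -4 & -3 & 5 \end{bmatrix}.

The determinant is -595.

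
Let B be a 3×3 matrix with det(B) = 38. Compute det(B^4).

det(B^4) = (det B)^4 = (38)^4 = 2085136

The determinant is 2085136.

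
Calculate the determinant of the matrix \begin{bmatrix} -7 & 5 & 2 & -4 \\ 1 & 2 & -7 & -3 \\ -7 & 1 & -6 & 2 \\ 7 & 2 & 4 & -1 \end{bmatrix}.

Expand along row 1:
  + (-7) · M_11   where M_11 = det([2 -7 -3; 1 -6 2; 2 4 -1]) = -87
  − (5) · M_12   where M_12 = det([1 -7 -3; -7 -6 2; 7 4 -1]) = -93
  + (2) · M_13   where M_13 = det([1 2 -3; -7 1 2; 7 2 -1]) = 72
  − (-4) · M_14   where M_14 = det([1 2 -7; -7 1 -6; 7 2 4]) = 135
det = (+1)·(-7)·(-87) + (-1)·(5)·(-93) + (+1)·(2)·(72) + (-1)·(-4)·(135) = 1758

1758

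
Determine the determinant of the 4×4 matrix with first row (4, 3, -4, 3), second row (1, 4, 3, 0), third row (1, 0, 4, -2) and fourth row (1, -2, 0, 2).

The determinant is 214.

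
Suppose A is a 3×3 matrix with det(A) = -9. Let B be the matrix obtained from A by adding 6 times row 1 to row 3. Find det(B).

-9

Adding a multiple of one row to another leaves the determinant unchanged.
det(B) = (1)·(-9) = -9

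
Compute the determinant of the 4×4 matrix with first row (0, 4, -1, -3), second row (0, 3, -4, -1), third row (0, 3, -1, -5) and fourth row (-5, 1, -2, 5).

Expand along column 1 (it has 3 zeros):
  − (-5) · M_41   where M_41 = det([4 -1 -3; 3 -4 -1; 3 -1 -5]) = 37
det = (-1)·(-5)·(37) = 185

185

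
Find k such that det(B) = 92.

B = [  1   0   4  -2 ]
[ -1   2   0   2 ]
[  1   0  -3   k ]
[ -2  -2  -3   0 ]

-4

Expanding along the column containing k, det(B) is linear in k: det(B) = (-18)·k + (20).
Set (-18)·k + (20) = 92  ⇒  (-18)·k = 72  ⇒  k = -4.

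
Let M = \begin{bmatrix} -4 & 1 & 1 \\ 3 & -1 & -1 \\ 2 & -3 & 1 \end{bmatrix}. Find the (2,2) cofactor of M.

The cofactor is -6.

Delete row 2 and column 2; the remaining 2×2 submatrix is [-4 1; 2 1].
Its determinant is (-4)·1 − 1·2 = -6.
The cofactor carries sign (−1)^(2+2) = +1, so C_{2,2} = +(-6) = -6.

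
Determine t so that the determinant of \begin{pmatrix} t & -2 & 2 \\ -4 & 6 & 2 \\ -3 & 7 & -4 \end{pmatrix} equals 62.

Expanding along the column containing t, det(M) is linear in t: det(M) = (-38)·t + (24).
Set (-38)·t + (24) = 62  ⇒  (-38)·t = 38  ⇒  t = -1.

t = -1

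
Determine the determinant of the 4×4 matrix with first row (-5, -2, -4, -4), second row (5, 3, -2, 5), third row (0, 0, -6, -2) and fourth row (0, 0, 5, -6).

The matrix is block upper-triangular with a 2×2 block and a 2×2 block on the diagonal, so its determinant equals the product of the determinants of the diagonal blocks.
det of the 2×2 block = -5
det of the 2×2 block = 46
det = (-5)·(46) = -230

-230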